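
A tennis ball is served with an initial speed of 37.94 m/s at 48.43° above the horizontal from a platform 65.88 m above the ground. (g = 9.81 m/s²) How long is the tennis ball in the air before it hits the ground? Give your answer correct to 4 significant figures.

7.563 s

Vertical component: v_y = 37.94 sin 48.43° = 28.385 m/s.
Taking up as positive with launch at y = 65.88 m, landing at y = 0: 0 = 65.88 + 28.385 t − ½(9.81) t².
Solving 4.905 t² − 28.385 t − 65.88 = 0 gives t = [28.385 + √(28.385² + 4·4.905·65.88)] / 9.810 = 7.563 s.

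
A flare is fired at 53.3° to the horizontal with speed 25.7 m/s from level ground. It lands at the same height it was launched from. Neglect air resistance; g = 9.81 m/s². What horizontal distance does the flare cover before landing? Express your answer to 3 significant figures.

For level ground, R = v₀² sin(2θ) / g.
sin(2 × 53.3°) = sin 106.6° = 0.9583.
R = (25.7)² × 0.9583 / 9.81 = 64.5 m.

64.5 m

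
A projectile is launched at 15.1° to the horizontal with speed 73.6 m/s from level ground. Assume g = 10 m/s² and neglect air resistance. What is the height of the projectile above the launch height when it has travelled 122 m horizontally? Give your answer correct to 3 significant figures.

18.2 m

v_x = 73.6 cos 15.1° = 71.06 m/s, v_y0 = 73.6 sin 15.1° = 19.17 m/s.
Time to reach x = 122 m: t = x / v_x = 122 / 71.06 = 1.717 s.
y = v_y0 t − ½ g t² = 19.17×1.717 − 5.000×1.717² = 18.2 m.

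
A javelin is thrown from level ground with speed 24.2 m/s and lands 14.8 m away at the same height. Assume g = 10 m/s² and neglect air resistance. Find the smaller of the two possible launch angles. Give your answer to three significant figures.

Level-ground range: R = v₀² sin(2θ)/g ⇒ sin 2θ = R g / v₀² = 14.8×10/24.2² = 0.2527.
2θ = arcsin(0.2527) = 14.64° or 180° − 14.64° = 165.36°.
So θ = 7.32° or θ = 82.7°.

7.32°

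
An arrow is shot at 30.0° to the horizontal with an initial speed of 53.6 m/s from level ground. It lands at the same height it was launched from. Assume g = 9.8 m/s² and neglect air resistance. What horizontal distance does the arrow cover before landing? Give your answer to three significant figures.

For level ground, R = v₀² sin(2θ) / g.
sin(2 × 30.0°) = sin 60.00° = 0.8660.
R = (53.6)² × 0.8660 / 9.8 = 254 m.

254 m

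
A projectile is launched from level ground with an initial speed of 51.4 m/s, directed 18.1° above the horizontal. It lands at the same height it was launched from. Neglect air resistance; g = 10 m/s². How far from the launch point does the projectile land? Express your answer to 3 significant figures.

Components: v_x = 51.4 cos 18.1° = 48.86 m/s, v_y = 51.4 sin 18.1° = 15.97 m/s.
Time of flight (same landing height): t = 2 v_y / g = 2 × 15.97 / 10 = 3.194 s.
Range: R = v_x · t = 48.86 × 3.194 = 156 m.

156 m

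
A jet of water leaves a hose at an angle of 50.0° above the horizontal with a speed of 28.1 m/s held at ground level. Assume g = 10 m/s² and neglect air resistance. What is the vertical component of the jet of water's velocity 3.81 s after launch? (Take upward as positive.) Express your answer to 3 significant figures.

Initial vertical component: v_y0 = 28.1 sin 50.0° = 21.53 m/s.
v_y(t) = v_y0 − g t = 21.53 − 10 × 3.81 = -16.6 m/s.

-16.6 m/s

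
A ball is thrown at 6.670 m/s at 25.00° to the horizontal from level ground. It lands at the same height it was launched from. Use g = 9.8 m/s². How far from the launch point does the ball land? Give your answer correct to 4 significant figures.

3.478 m

Components: v_x = 6.670 cos 25.00° = 6.0451 m/s, v_y = 6.670 sin 25.00° = 2.8189 m/s.
Time of flight (same landing height): t = 2 v_y / g = 2 × 2.8189 / 9.8 = 0.57529 s.
Range: R = v_x · t = 6.0451 × 0.57529 = 3.478 m.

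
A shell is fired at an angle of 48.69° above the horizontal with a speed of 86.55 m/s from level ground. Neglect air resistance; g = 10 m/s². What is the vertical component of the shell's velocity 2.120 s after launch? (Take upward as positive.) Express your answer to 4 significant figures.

43.81 m/s

Initial vertical component: v_y0 = 86.55 sin 48.69° = 65.012 m/s.
v_y(t) = v_y0 − g t = 65.012 − 10 × 2.120 = 43.81 m/s.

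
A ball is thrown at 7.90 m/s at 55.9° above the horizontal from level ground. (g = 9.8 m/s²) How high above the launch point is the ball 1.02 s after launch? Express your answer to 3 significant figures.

v_y0 = 7.90 sin 55.9° = 6.542 m/s.
y(t) = v_y0 t − ½ g t² = 6.542×1.02 − 4.900×1.02² = 1.57 m.

1.57 m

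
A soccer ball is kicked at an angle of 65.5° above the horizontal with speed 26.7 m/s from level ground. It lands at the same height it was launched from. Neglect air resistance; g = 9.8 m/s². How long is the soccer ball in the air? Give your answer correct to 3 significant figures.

4.96 s

Vertical component: v_y = 26.7 sin 65.5° = 24.30 m/s.
For a projectile landing at launch height, time of flight is t = 2 v_y / g = 2 × 24.30 / 9.8 = 4.96 s.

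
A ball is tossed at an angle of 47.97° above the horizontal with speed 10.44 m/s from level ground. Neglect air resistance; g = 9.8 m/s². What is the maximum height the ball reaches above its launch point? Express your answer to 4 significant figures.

3.068 m

Vertical component of launch velocity: v_y = 10.44 sin 47.97° = 7.7548 m/s.
At the highest point the vertical velocity is zero, so v_y² = 2 g h_max.
h_max = (7.7548)² / (2 × 9.8) = 60.137 / 19.60 = 3.068 m.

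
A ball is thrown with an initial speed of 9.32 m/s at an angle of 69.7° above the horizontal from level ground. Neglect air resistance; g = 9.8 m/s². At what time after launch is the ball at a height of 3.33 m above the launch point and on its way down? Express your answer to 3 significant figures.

1.23 s

v_y0 = 9.32 sin 69.7° = 8.741 m/s.
Set y = v_y0 t − ½ g t² = 3.33: 4.900 t² − 8.741 t + 3.33 = 0.
t = [8.741 ± √(76.41 − 65.27)] / 9.8 = (8.741 ± 3.338) / 9.8, giving t = 0.551 s or t = 1.23 s.
On the way down corresponds to the larger root: t = 1.23 s.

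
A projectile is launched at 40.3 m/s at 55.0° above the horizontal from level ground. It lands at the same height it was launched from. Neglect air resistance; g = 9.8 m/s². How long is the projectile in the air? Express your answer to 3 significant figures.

6.74 s

Vertical component: v_y = 40.3 sin 55.0° = 33.01 m/s.
For a projectile landing at launch height, time of flight is t = 2 v_y / g = 2 × 33.01 / 9.8 = 6.74 s.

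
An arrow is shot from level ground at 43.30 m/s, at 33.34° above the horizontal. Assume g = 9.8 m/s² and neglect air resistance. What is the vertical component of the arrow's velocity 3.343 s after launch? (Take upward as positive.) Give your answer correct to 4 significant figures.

-8.963 m/s

Initial vertical component: v_y0 = 43.30 sin 33.34° = 23.798 m/s.
v_y(t) = v_y0 − g t = 23.798 − 9.8 × 3.343 = -8.963 m/s.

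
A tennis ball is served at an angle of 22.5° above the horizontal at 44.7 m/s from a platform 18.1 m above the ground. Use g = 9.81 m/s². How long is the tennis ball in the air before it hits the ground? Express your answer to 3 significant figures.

4.34 s

Vertical component: v_y = 44.7 sin 22.5° = 17.11 m/s.
Taking up as positive with launch at y = 18.1 m, landing at y = 0: 0 = 18.1 + 17.11 t − ½(9.81) t².
Solving 4.905 t² − 17.11 t − 18.1 = 0 gives t = [17.11 + √(17.11² + 4·4.905·18.1)] / 9.810 = 4.34 s.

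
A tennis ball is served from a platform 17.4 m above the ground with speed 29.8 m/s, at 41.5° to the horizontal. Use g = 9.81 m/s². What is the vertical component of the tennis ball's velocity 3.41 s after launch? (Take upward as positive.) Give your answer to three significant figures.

Initial vertical component: v_y0 = 29.8 sin 41.5° = 19.75 m/s.
v_y(t) = v_y0 − g t = 19.75 − 9.81 × 3.41 = -13.7 m/s.

-13.7 m/s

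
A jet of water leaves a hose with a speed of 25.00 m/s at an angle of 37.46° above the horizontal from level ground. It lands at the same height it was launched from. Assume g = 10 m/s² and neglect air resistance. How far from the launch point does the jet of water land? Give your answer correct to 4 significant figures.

60.35 m

For level ground, R = v₀² sin(2θ) / g.
sin(2 × 37.46°) = sin 74.920° = 0.9656.
R = (25.00)² × 0.9656 / 10 = 60.35 m.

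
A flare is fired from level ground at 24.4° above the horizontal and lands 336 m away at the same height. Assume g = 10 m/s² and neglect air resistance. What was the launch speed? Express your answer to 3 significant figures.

66.8 m/s

On level ground, R = v₀² sin(2θ) / g, so v₀ = √(R g / sin 2θ).
sin(2 × 24.4°) = 0.7524.
v₀ = √(336 × 10 / 0.7524) = √4466 = 66.8 m/s.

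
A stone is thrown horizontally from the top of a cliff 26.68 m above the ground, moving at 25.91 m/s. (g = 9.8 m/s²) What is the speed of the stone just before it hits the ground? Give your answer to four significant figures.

Fall time: t = √(2 × 26.68 / 9.8) = 2.3334 s.
At impact: v_x = 25.91 m/s (unchanged), v_y = g t = 9.8 × 2.3334 = 22.867 m/s.
Speed = √(v_x² + v_y²) = √(671.33 + 522.90) = 34.56 m/s.

34.56 m/s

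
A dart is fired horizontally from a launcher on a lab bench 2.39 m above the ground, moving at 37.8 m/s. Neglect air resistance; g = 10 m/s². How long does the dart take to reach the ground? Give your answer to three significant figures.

The horizontal speed doesn't affect the fall. With v_y0 = 0, h = ½ g t².
t = √(2 × 2.39 / 10) = √0.4780 = 0.691 s.

0.691 s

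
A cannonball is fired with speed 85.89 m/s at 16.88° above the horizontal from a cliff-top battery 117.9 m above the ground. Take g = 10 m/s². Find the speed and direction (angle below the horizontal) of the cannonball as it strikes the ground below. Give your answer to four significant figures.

98.67 m/s at 33.59° below the horizontal

v_x = 85.89 cos 16.88° = 82.189 m/s (constant).
|v_y| at impact = √((24.940)² + 2×10×117.9) = 54.589 m/s.
Speed = √(82.189² + 54.589²) = 98.67 m/s; angle = arctan(54.589/82.189) = 33.59° below horizontal.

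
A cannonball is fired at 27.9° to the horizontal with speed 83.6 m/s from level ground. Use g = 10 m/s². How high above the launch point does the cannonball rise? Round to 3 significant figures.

76.5 m

Vertical component of launch velocity: v_y = 83.6 sin 27.9° = 39.12 m/s.
At the highest point the vertical velocity is zero, so v_y² = 2 g h_max.
h_max = (39.12)² / (2 × 10) = 1530 / 20.00 = 76.5 m.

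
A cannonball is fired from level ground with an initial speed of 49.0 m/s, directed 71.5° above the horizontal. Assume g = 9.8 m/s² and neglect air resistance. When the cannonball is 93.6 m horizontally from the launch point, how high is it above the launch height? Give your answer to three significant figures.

102 m

v_x = 49.0 cos 71.5° = 15.55 m/s, v_y0 = 49.0 sin 71.5° = 46.47 m/s.
Time to reach x = 93.6 m: t = x / v_x = 93.6 / 15.55 = 6.019 s.
y = v_y0 t − ½ g t² = 46.47×6.019 − 4.900×6.019² = 102 m.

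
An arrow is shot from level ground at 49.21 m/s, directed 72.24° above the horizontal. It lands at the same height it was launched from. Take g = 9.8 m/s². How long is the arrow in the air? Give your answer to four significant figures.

Vertical component: v_y = 49.21 sin 72.24° = 46.865 m/s.
For a projectile landing at launch height, time of flight is t = 2 v_y / g = 2 × 46.865 / 9.8 = 9.564 s.

9.564 s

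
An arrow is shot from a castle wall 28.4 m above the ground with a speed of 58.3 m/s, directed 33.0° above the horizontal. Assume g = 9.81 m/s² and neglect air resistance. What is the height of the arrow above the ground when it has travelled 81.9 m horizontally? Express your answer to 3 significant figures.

v_x = 58.3 cos 33.0° = 48.89 m/s, v_y0 = 58.3 sin 33.0° = 31.75 m/s.
Time to reach x = 81.9 m: t = x / v_x = 81.9 / 48.89 = 1.675 s.
y = 28.4 + v_y0 t − ½ g t² = 28.4 + 31.75×1.675 − 4.905×1.675² = 67.8 m.

67.8 m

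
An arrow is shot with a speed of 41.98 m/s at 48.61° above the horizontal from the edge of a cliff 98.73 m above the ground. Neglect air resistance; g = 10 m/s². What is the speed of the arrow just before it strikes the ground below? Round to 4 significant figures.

61.13 m/s

v_x = 41.98 cos 48.61° = 27.756 m/s is unchanged throughout.
For the vertical component, v_y² = v_y0² + 2 g h = (31.495)² + 2×10×98.73 = 2966.5, so |v_y| = 54.466 m/s.
Impact speed = √(v_x² + v_y²) = √(770.40 + 2966.5) = 61.13 m/s.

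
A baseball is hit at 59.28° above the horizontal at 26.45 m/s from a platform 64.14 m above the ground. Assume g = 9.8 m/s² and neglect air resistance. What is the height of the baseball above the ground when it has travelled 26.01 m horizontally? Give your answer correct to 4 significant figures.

v_x = 26.45 cos 59.28° = 13.512 m/s, v_y0 = 26.45 sin 59.28° = 22.738 m/s.
Time to reach x = 26.01 m: t = x / v_x = 26.01 / 13.512 = 1.9250 s.
y = 64.14 + v_y0 t − ½ g t² = 64.14 + 22.738×1.9250 − 4.900×1.9250² = 89.75 m.

89.75 m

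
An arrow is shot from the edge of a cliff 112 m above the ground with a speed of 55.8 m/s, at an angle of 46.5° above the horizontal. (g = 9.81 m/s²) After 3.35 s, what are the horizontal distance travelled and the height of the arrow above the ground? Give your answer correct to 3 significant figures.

v_x = 55.8 cos 46.5° = 38.41 m/s; v_y0 = 55.8 sin 46.5° = 40.48 m/s.
x = v_x t = 38.41 × 3.35 = 129 m.
y = 112 + v_y0 t − ½ g t² = 193 m.

x = 129 m, y = 193 m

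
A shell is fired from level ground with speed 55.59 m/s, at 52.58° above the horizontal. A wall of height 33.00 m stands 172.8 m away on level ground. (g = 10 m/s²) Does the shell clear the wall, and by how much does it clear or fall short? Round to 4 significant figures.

v_x = 55.59 cos 52.58° = 33.779 m/s; v_y0 = 55.59 sin 52.58° = 44.150 m/s.
Time to reach the wall: t = 172.8 / 33.779 = 5.1156 s.
Height at that point: y = 44.150×5.1156 − 5.000×5.1156² = 95.007 m.
That is 95.007 − 33.00 = 62.01 m above the top of the wall, so the shell clears it.

Yes — it clears the wall by 62.01 m.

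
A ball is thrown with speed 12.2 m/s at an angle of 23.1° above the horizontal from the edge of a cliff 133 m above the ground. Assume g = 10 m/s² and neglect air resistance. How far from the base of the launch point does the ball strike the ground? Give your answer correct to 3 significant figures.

63.5 m

Components: v_x = 12.2 cos 23.1° = 11.22 m/s, v_y = 12.2 sin 23.1° = 4.787 m/s.
Vertical: 0 = 133 + 4.787 t − ½(10) t² ⇒ 5.000 t² − 4.787 t − 133 = 0.
t = [4.787 + √(22.92 + 2660)] / 10.00 = 5.658 s.
Horizontal: R = v_x · t = 11.22 × 5.658 = 63.5 m.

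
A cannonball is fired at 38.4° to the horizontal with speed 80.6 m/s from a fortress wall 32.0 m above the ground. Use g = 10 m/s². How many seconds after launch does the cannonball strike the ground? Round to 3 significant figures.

10.6 s

Vertical component: v_y = 80.6 sin 38.4° = 50.06 m/s.
Taking up as positive with launch at y = 32.0 m, landing at y = 0: 0 = 32.0 + 50.06 t − ½(10) t².
Solving 5.000 t² − 50.06 t − 32.0 = 0 gives t = [50.06 + √(50.06² + 4·5.000·32.0)] / 10.00 = 10.6 s.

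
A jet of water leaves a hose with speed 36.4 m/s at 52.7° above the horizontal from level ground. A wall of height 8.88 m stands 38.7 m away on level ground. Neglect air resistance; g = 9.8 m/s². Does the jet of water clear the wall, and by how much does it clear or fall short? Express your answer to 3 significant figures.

v_x = 36.4 cos 52.7° = 22.06 m/s; v_y0 = 36.4 sin 52.7° = 28.96 m/s.
Time to reach the wall: t = 38.7 / 22.06 = 1.754 s.
Height at that point: y = 28.96×1.754 − 4.900×1.754² = 35.72 m.
That is 35.72 − 8.88 = 26.8 m above the top of the wall, so the jet of water clears it.

Yes — it clears the wall by 26.8 m.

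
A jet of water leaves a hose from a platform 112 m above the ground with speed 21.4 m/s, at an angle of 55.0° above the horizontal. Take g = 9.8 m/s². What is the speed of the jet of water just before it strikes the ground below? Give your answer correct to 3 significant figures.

51.5 m/s

v_x = 21.4 cos 55.0° = 12.27 m/s is unchanged throughout.
For the vertical component, v_y² = v_y0² + 2 g h = (17.53)² + 2×9.8×112 = 2503, so |v_y| = 50.03 m/s.
Impact speed = √(v_x² + v_y²) = √(150.6 + 2503) = 51.5 m/s.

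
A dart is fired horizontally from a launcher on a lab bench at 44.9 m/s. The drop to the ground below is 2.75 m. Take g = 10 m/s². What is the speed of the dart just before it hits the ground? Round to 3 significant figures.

45.5 m/s

Fall time: t = √(2 × 2.75 / 10) = 0.7416 s.
At impact: v_x = 44.9 m/s (unchanged), v_y = g t = 10 × 0.7416 = 7.416 m/s.
Speed = √(v_x² + v_y²) = √(2016 + 55.00) = 45.5 m/s.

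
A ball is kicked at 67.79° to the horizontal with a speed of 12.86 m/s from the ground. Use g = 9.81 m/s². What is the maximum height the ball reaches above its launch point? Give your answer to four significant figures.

7.225 m

Vertical component of launch velocity: v_y = 12.86 sin 67.79° = 11.906 m/s.
At the highest point the vertical velocity is zero, so v_y² = 2 g h_max.
h_max = (11.906)² / (2 × 9.81) = 141.75 / 19.62 = 7.225 m.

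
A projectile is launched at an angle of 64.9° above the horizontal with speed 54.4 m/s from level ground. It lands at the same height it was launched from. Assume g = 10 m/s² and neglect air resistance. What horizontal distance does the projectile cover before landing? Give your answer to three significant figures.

Components: v_x = 54.4 cos 64.9° = 23.08 m/s, v_y = 54.4 sin 64.9° = 49.26 m/s.
Time of flight (same landing height): t = 2 v_y / g = 2 × 49.26 / 10 = 9.852 s.
Range: R = v_x · t = 23.08 × 9.852 = 227 m.

227 m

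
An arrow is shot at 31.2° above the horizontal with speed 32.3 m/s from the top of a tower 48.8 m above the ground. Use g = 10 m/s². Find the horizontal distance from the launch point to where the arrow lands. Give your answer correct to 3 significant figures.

144 m

Components: v_x = 32.3 cos 31.2° = 27.63 m/s, v_y = 32.3 sin 31.2° = 16.73 m/s.
Vertical: 0 = 48.8 + 16.73 t − ½(10) t² ⇒ 5.000 t² − 16.73 t − 48.8 = 0.
t = [16.73 + √(279.9 + 976.0)] / 10.00 = 5.217 s.
Horizontal: R = v_x · t = 27.63 × 5.217 = 144 m.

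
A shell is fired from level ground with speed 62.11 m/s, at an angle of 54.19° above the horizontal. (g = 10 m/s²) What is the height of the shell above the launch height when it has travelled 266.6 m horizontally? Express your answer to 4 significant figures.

v_x = 62.11 cos 54.19° = 36.341 m/s, v_y0 = 62.11 sin 54.19° = 50.369 m/s.
Time to reach x = 266.6 m: t = x / v_x = 266.6 / 36.341 = 7.3361 s.
y = v_y0 t − ½ g t² = 50.369×7.3361 − 5.000×7.3361² = 100.4 m.

100.4 m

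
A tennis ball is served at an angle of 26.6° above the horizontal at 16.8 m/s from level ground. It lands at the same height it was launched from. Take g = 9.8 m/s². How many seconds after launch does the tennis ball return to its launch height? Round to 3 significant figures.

1.54 s

Vertical component: v_y = 16.8 sin 26.6° = 7.522 m/s.
For a projectile landing at launch height, time of flight is t = 2 v_y / g = 2 × 7.522 / 9.8 = 1.54 s.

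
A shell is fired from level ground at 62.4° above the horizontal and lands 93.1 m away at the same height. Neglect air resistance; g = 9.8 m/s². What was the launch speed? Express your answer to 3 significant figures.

On level ground, R = v₀² sin(2θ) / g, so v₀ = √(R g / sin 2θ).
sin(2 × 62.4°) = 0.8211.
v₀ = √(93.1 × 9.8 / 0.8211) = √1111 = 33.3 m/s.

33.3 m/s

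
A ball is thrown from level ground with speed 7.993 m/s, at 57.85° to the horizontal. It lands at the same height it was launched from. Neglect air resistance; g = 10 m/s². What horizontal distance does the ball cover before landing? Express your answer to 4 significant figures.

5.757 m

Components: v_x = 7.993 cos 57.85° = 4.2534 m/s, v_y = 7.993 sin 57.85° = 6.7673 m/s.
Time of flight (same landing height): t = 2 v_y / g = 2 × 6.7673 / 10 = 1.3535 s.
Range: R = v_x · t = 4.2534 × 1.3535 = 5.757 m.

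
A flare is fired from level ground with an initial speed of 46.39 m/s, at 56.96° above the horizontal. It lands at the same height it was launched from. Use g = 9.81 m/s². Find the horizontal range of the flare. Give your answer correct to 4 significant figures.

200.5 m

For level ground, R = v₀² sin(2θ) / g.
sin(2 × 56.96°) = sin 113.92° = 0.9141.
R = (46.39)² × 0.9141 / 9.81 = 200.5 m.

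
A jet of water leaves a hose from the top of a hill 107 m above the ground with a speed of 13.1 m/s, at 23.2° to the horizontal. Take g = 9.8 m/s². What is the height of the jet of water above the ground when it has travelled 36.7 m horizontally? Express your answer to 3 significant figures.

77.2 m

v_x = 13.1 cos 23.2° = 12.04 m/s, v_y0 = 13.1 sin 23.2° = 5.161 m/s.
Time to reach x = 36.7 m: t = x / v_x = 36.7 / 12.04 = 3.048 s.
y = 107 + v_y0 t − ½ g t² = 107 + 5.161×3.048 − 4.900×3.048² = 77.2 m.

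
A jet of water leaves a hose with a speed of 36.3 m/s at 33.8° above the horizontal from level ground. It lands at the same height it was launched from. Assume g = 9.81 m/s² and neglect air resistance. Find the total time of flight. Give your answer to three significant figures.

Vertical component: v_y = 36.3 sin 33.8° = 20.19 m/s.
For a projectile landing at launch height, time of flight is t = 2 v_y / g = 2 × 20.19 / 9.81 = 4.12 s.

4.12 s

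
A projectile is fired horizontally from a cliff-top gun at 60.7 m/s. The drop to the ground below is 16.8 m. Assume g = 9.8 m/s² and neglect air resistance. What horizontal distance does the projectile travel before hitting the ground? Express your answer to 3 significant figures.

Initial vertical velocity is zero, so the fall time comes from h = ½ g t²: t = √(2 × 16.8 / 9.8) = 1.852 s.
Horizontal motion is uniform at 60.7 m/s, so x = 60.7 × 1.852 = 112 m.

112 m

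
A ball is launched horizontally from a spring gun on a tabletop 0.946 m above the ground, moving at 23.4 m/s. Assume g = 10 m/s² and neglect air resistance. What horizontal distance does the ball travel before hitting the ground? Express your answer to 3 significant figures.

10.2 m

Initial vertical velocity is zero, so the fall time comes from h = ½ g t²: t = √(2 × 0.946 / 10) = 0.4350 s.
Horizontal motion is uniform at 23.4 m/s, so x = 23.4 × 0.4350 = 10.2 m.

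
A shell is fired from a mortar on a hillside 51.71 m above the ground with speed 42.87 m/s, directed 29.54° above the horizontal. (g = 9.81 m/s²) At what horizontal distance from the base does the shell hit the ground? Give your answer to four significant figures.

Components: v_x = 42.87 cos 29.54° = 37.297 m/s, v_y = 42.87 sin 29.54° = 21.136 m/s.
Vertical: 0 = 51.71 + 21.136 t − ½(9.81) t² ⇒ 4.905 t² − 21.136 t − 51.71 = 0.
t = [21.136 + √(446.73 + 1014.6)] / 9.810 = 6.0513 s.
Horizontal: R = v_x · t = 37.297 × 6.0513 = 225.7 m.

225.7 m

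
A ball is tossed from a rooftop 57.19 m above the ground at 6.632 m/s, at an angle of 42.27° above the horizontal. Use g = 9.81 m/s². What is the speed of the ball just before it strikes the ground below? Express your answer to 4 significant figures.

34.15 m/s

v_x = 6.632 cos 42.27° = 4.9076 m/s is unchanged throughout.
For the vertical component, v_y² = v_y0² + 2 g h = (4.4609)² + 2×9.81×57.19 = 1142.0, so |v_y| = 33.793 m/s.
Impact speed = √(v_x² + v_y²) = √(24.085 + 1142.0) = 34.15 m/s.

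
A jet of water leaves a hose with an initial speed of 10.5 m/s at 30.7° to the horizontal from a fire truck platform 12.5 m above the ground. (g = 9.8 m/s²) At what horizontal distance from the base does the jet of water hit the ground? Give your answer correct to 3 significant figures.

Components: v_x = 10.5 cos 30.7° = 9.028 m/s, v_y = 10.5 sin 30.7° = 5.361 m/s.
Vertical: 0 = 12.5 + 5.361 t − ½(9.8) t² ⇒ 4.900 t² − 5.361 t − 12.5 = 0.
t = [5.361 + √(28.74 + 245.0)] / 9.800 = 2.235 s.
Horizontal: R = v_x · t = 9.028 × 2.235 = 20.2 m.

20.2 m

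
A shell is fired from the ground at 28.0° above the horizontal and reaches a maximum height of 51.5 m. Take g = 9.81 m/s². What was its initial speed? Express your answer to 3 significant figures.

67.7 m/s

At maximum height v_y = 0, so (v₀ sin θ)² = 2 g H.
v₀ sin 28.0° = √(2 × 9.81 × 51.5) = 31.79 m/s.
v₀ = 31.79 / sin 28.0° = 31.79 / 0.4695 = 67.7 m/s.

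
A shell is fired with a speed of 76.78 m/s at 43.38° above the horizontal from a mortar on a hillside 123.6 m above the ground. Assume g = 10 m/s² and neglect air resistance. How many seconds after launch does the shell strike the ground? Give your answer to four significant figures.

Vertical component: v_y = 76.78 sin 43.38° = 52.735 m/s.
Taking up as positive with launch at y = 123.6 m, landing at y = 0: 0 = 123.6 + 52.735 t − ½(10) t².
Solving 5.000 t² − 52.735 t − 123.6 = 0 gives t = [52.735 + √(52.735² + 4·5.000·123.6)] / 10.00 = 12.52 s.

12.52 s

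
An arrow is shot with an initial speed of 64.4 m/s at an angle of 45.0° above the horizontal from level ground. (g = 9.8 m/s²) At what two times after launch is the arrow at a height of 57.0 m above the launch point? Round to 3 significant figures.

v_y0 = 64.4 sin 45.0° = 45.54 m/s.
Set y = v_y0 t − ½ g t² = 57.0: 4.900 t² − 45.54 t + 57.0 = 0.
t = [45.54 ± √(2074 − 1117)] / 9.8 = (45.54 ± 30.94) / 9.8, giving t = 1.49 s or t = 7.80 s.
So the arrow is at 57.0 m at t = 1.49 s (rising) and t = 7.80 s (falling).

1.49 s and 7.80 s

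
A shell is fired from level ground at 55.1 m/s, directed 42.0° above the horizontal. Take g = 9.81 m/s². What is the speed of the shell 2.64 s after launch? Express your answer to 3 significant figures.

v_x = 55.1 cos 42.0° = 40.95 m/s (constant).
v_y(t) = 55.1 sin 42.0° − g t = 36.87 − 9.81 × 2.64 = 10.97 m/s.
Speed = √(v_x² + v_y²) = √(1677 + 120.3) = 42.4 m/s.

42.4 m/s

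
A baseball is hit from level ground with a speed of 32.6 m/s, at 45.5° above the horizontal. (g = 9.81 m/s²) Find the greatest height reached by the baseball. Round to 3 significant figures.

Vertical component of launch velocity: v_y = 32.6 sin 45.5° = 23.25 m/s.
At the highest point the vertical velocity is zero, so v_y² = 2 g h_max.
h_max = (23.25)² / (2 × 9.81) = 540.6 / 19.62 = 27.6 m.

27.6 m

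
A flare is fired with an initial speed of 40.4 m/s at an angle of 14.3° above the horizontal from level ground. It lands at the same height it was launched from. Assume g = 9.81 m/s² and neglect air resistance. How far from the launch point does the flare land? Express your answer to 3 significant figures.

For level ground, R = v₀² sin(2θ) / g.
sin(2 × 14.3°) = sin 28.60° = 0.4787.
R = (40.4)² × 0.4787 / 9.81 = 79.6 m.

79.6 m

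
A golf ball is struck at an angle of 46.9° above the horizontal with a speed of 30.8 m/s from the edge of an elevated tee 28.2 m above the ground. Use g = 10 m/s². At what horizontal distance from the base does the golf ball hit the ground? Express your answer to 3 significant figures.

Components: v_x = 30.8 cos 46.9° = 21.04 m/s, v_y = 30.8 sin 46.9° = 22.49 m/s.
Vertical: 0 = 28.2 + 22.49 t − ½(10) t² ⇒ 5.000 t² − 22.49 t − 28.2 = 0.
t = [22.49 + √(505.8 + 564.0)] / 10.00 = 5.520 s.
Horizontal: R = v_x · t = 21.04 × 5.520 = 116 m.

116 m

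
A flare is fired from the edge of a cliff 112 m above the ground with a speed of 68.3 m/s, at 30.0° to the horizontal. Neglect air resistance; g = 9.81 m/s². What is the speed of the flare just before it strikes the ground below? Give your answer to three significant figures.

v_x = 68.3 cos 30.0° = 59.15 m/s is unchanged throughout.
For the vertical component, v_y² = v_y0² + 2 g h = (34.15)² + 2×9.81×112 = 3364, so |v_y| = 58.00 m/s.
Impact speed = √(v_x² + v_y²) = √(3499 + 3364) = 82.8 m/s.

82.8 m/s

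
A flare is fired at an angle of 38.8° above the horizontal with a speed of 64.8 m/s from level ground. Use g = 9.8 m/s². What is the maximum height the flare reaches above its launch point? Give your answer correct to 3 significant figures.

Vertical component of launch velocity: v_y = 64.8 sin 38.8° = 40.60 m/s.
At the highest point the vertical velocity is zero, so v_y² = 2 g h_max.
h_max = (40.60)² / (2 × 9.8) = 1648 / 19.60 = 84.1 m.

84.1 m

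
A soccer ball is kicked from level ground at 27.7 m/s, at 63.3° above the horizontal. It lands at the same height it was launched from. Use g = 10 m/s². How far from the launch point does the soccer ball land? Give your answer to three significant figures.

Components: v_x = 27.7 cos 63.3° = 12.45 m/s, v_y = 27.7 sin 63.3° = 24.75 m/s.
Time of flight (same landing height): t = 2 v_y / g = 2 × 24.75 / 10 = 4.950 s.
Range: R = v_x · t = 12.45 × 4.950 = 61.6 m.

61.6 m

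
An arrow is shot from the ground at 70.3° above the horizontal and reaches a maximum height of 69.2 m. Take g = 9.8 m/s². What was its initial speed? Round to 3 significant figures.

39.1 m/s

At maximum height v_y = 0, so (v₀ sin θ)² = 2 g H.
v₀ sin 70.3° = √(2 × 9.8 × 69.2) = 36.83 m/s.
v₀ = 36.83 / sin 70.3° = 36.83 / 0.9415 = 39.1 m/s.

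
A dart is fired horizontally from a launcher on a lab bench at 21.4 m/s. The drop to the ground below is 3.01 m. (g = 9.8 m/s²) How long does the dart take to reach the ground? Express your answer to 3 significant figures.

0.784 s

The horizontal speed doesn't affect the fall. With v_y0 = 0, h = ½ g t².
t = √(2 × 3.01 / 9.8) = √0.6143 = 0.784 s.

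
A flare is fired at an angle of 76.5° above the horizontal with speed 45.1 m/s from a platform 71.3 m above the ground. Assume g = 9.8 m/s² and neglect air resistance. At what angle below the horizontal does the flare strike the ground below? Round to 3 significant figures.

v_x = 45.1 cos 76.5° = 10.53 m/s.
At impact |v_y| = √(v_y0² + 2 g h) = √(43.85² + 2×9.8×71.3) = 57.62 m/s.
Angle below horizontal = arctan(|v_y| / v_x) = arctan(57.62 / 10.53) = 79.6°.

79.6°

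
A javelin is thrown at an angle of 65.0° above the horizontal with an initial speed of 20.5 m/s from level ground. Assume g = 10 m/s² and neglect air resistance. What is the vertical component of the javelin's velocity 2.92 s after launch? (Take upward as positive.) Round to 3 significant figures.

Initial vertical component: v_y0 = 20.5 sin 65.0° = 18.58 m/s.
v_y(t) = v_y0 − g t = 18.58 − 10 × 2.92 = -10.6 m/s.

-10.6 m/s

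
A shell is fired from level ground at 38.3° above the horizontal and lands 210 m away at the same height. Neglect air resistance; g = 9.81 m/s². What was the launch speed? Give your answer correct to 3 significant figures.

46.0 m/s

On level ground, R = v₀² sin(2θ) / g, so v₀ = √(R g / sin 2θ).
sin(2 × 38.3°) = 0.9728.
v₀ = √(210 × 9.81 / 0.9728) = √2118 = 46.0 m/s.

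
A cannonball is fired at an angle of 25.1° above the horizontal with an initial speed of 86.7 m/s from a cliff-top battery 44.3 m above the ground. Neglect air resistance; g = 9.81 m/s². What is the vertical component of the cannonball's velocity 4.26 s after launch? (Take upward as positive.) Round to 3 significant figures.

Initial vertical component: v_y0 = 86.7 sin 25.1° = 36.78 m/s.
v_y(t) = v_y0 − g t = 36.78 − 9.81 × 4.26 = -5.01 m/s.

-5.01 m/s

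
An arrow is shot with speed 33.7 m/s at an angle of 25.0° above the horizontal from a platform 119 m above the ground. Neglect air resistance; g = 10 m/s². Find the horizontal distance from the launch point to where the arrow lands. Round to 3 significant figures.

Components: v_x = 33.7 cos 25.0° = 30.54 m/s, v_y = 33.7 sin 25.0° = 14.24 m/s.
Vertical: 0 = 119 + 14.24 t − ½(10) t² ⇒ 5.000 t² − 14.24 t − 119 = 0.
t = [14.24 + √(202.8 + 2380)] / 10.00 = 6.506 s.
Horizontal: R = v_x · t = 30.54 × 6.506 = 199 m.

199 m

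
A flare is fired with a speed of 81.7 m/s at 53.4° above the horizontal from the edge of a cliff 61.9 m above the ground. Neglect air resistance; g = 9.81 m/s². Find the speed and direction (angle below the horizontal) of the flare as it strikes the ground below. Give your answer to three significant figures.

v_x = 81.7 cos 53.4° = 48.71 m/s (constant).
|v_y| at impact = √((65.59)² + 2×9.81×61.9) = 74.27 m/s.
Speed = √(48.71² + 74.27²) = 88.8 m/s; angle = arctan(74.27/48.71) = 56.7° below horizontal.

88.8 m/s at 56.7° below the horizontal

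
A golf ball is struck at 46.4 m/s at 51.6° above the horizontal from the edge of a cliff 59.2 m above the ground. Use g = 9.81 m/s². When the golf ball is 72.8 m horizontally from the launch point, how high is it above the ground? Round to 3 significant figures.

v_x = 46.4 cos 51.6° = 28.82 m/s, v_y0 = 46.4 sin 51.6° = 36.36 m/s.
Time to reach x = 72.8 m: t = x / v_x = 72.8 / 28.82 = 2.526 s.
y = 59.2 + v_y0 t − ½ g t² = 59.2 + 36.36×2.526 − 4.905×2.526² = 120 m.

120 m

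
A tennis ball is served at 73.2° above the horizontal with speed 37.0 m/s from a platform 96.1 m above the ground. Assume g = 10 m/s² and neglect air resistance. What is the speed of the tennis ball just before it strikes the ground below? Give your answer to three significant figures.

57.4 m/s

v_x = 37.0 cos 73.2° = 10.69 m/s is unchanged throughout.
For the vertical component, v_y² = v_y0² + 2 g h = (35.42)² + 2×10×96.1 = 3177, so |v_y| = 56.36 m/s.
Impact speed = √(v_x² + v_y²) = √(114.3 + 3177) = 57.4 m/s.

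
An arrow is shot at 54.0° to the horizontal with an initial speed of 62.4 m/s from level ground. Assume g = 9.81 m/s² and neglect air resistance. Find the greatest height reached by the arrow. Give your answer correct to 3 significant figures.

Vertical component of launch velocity: v_y = 62.4 sin 54.0° = 50.48 m/s.
At the highest point the vertical velocity is zero, so v_y² = 2 g h_max.
h_max = (50.48)² / (2 × 9.81) = 2548 / 19.62 = 130 m.

130 m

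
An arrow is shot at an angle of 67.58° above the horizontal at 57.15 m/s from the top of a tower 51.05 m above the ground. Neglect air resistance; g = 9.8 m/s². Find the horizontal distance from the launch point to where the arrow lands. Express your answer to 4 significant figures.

Components: v_x = 57.15 cos 67.58° = 21.797 m/s, v_y = 57.15 sin 67.58° = 52.830 m/s.
Vertical: 0 = 51.05 + 52.830 t − ½(9.8) t² ⇒ 4.900 t² − 52.830 t − 51.05 = 0.
t = [52.830 + √(2791.0 + 1000.6)] / 9.800 = 11.674 s.
Horizontal: R = v_x · t = 21.797 × 11.674 = 254.5 m.

254.5 m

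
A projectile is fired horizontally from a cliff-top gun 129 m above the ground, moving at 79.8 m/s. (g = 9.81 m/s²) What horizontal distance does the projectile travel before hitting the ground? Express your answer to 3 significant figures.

409 m

Initial vertical velocity is zero, so the fall time comes from h = ½ g t²: t = √(2 × 129 / 9.81) = 5.128 s.
Horizontal motion is uniform at 79.8 m/s, so x = 79.8 × 5.128 = 409 m.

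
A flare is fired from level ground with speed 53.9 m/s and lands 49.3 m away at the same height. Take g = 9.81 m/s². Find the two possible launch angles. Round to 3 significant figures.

Level-ground range: R = v₀² sin(2θ)/g ⇒ sin 2θ = R g / v₀² = 49.3×9.81/53.9² = 0.1665.
2θ = arcsin(0.1665) = 9.584° or 180° − 9.584° = 170.416°.
So θ = 4.79° or θ = 85.2°.

4.79° and 85.2°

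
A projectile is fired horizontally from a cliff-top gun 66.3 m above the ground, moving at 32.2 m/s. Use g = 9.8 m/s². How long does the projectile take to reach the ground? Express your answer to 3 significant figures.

3.68 s

The horizontal speed doesn't affect the fall. With v_y0 = 0, h = ½ g t².
t = √(2 × 66.3 / 9.8) = √13.53 = 3.68 s.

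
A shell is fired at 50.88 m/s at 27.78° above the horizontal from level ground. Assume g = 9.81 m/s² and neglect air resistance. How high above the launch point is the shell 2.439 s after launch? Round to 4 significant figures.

28.66 m

v_y0 = 50.88 sin 27.78° = 23.714 m/s.
y(t) = v_y0 t − ½ g t² = 23.714×2.439 − 4.905×2.439² = 28.66 m.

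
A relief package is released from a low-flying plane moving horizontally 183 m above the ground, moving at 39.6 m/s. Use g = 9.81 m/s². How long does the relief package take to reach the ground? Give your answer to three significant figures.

The horizontal speed doesn't affect the fall. With v_y0 = 0, h = ½ g t².
t = √(2 × 183 / 9.81) = √37.31 = 6.11 s.

6.11 s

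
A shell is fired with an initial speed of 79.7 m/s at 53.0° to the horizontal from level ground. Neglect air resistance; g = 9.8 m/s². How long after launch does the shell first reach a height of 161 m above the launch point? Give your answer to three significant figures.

v_y0 = 79.7 sin 53.0° = 63.65 m/s.
Set y = v_y0 t − ½ g t² = 161: 4.900 t² − 63.65 t + 161 = 0.
t = [63.65 ± √(4051 − 3156)] / 9.8 = (63.65 ± 29.92) / 9.8, giving t = 3.44 s or t = 9.55 s.
The shell is on the way up at the first time, so t = 3.44 s.

3.44 s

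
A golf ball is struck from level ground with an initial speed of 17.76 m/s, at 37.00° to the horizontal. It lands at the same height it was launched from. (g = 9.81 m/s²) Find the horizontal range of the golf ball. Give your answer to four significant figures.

30.91 m

For level ground, R = v₀² sin(2θ) / g.
sin(2 × 37.00°) = sin 74.000° = 0.9613.
R = (17.76)² × 0.9613 / 9.81 = 30.91 m.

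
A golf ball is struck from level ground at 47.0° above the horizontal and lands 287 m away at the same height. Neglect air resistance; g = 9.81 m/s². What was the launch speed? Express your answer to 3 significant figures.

On level ground, R = v₀² sin(2θ) / g, so v₀ = √(R g / sin 2θ).
sin(2 × 47.0°) = 0.9976.
v₀ = √(287 × 9.81 / 0.9976) = √2822 = 53.1 m/s.

53.1 m/s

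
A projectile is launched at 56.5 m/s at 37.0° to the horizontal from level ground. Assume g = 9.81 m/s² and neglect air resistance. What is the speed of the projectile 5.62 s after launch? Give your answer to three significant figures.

v_x = 56.5 cos 37.0° = 45.12 m/s (constant).
v_y(t) = 56.5 sin 37.0° − g t = 34.00 − 9.81 × 5.62 = -21.13 m/s.
Speed = √(v_x² + v_y²) = √(2036 + 446.5) = 49.8 m/s.

49.8 m/s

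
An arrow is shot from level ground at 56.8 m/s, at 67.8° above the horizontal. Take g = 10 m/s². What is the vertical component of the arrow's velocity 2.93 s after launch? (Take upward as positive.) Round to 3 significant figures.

Initial vertical component: v_y0 = 56.8 sin 67.8° = 52.59 m/s.
v_y(t) = v_y0 − g t = 52.59 − 10 × 2.93 = 23.3 m/s.

23.3 m/s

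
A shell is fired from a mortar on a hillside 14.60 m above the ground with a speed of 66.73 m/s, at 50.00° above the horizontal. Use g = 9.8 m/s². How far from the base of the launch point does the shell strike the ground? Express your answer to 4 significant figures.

459.4 m

Components: v_x = 66.73 cos 50.00° = 42.893 m/s, v_y = 66.73 sin 50.00° = 51.118 m/s.
Vertical: 0 = 14.60 + 51.118 t − ½(9.8) t² ⇒ 4.900 t² − 51.118 t − 14.60 = 0.
t = [51.118 + √(2613.0 + 286.16)] / 9.800 = 10.710 s.
Horizontal: R = v_x · t = 42.893 × 10.710 = 459.4 m.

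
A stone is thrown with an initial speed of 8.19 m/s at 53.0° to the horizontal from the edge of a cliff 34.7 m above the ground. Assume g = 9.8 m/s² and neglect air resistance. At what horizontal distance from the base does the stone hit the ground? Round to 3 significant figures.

Components: v_x = 8.19 cos 53.0° = 4.929 m/s, v_y = 8.19 sin 53.0° = 6.541 m/s.
Vertical: 0 = 34.7 + 6.541 t − ½(9.8) t² ⇒ 4.900 t² − 6.541 t − 34.7 = 0.
t = [6.541 + √(42.78 + 680.1)] / 9.800 = 3.411 s.
Horizontal: R = v_x · t = 4.929 × 3.411 = 16.8 m.

16.8 m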